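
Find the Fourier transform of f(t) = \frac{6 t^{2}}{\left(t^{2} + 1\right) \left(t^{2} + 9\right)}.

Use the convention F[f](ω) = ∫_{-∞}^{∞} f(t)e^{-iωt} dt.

F(ω) = \frac{3 \pi \left(3 - e^{2 \left|{\omega}\right|}\right) e^{- 3 \left|{\omega}\right|}}{4}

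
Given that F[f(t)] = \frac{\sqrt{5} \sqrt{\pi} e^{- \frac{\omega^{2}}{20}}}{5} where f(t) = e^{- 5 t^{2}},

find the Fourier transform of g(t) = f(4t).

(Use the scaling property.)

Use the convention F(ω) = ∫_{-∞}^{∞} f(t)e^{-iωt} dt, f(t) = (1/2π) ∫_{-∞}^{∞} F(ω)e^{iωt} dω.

F[g](ω) = \frac{\sqrt{5} \sqrt{\pi} e^{- \frac{\omega^{2}}{320}}}{20}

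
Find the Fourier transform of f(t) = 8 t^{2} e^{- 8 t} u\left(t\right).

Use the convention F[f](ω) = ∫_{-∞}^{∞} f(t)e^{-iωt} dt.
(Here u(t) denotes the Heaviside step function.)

F(ω) = \frac{16}{\left(i \omega + 8\right)^{3}}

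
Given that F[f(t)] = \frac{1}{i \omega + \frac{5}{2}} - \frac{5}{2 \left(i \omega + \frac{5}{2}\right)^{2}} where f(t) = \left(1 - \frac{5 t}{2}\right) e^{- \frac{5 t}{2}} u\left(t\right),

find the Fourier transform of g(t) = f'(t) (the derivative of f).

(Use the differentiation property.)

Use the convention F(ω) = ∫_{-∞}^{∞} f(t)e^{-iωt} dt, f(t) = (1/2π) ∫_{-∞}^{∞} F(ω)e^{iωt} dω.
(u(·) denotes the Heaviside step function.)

F[g](ω) = \frac{4 \omega^{2}}{4 \omega^{2} - 20 i \omega - 25}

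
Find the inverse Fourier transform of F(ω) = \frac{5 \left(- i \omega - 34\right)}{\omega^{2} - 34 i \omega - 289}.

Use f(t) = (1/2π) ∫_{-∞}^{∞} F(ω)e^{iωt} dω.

f(t) = 5 \left(17 t + 1\right) e^{- 17 t} u\left(t\right)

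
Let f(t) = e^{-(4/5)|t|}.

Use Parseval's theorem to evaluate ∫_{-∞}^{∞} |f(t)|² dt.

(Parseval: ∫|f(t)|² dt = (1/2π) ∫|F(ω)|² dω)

∫|f(t)|² dt = \frac{5}{4}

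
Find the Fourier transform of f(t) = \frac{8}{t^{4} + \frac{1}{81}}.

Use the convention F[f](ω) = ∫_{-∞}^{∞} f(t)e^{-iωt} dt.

F(ω) = 216 \pi e^{- \frac{\sqrt{2} \left|{\omega}\right|}{6}} \sin{\left(\frac{\sqrt{2} \left|{\omega}\right|}{6} + \frac{\pi}{4} \right)}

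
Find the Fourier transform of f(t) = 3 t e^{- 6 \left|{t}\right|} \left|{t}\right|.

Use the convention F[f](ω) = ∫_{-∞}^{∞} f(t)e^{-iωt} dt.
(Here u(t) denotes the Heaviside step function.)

F(ω) = \frac{12 i \omega \left(\omega^{2} - 108\right)}{\left(\omega^{2} + 36\right)^{3}}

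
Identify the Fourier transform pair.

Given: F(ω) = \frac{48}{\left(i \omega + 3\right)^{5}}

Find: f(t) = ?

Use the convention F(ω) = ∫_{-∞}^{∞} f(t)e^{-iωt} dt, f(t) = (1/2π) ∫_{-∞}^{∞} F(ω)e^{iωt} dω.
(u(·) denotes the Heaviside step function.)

f(t) = 2 t^{4} e^{- 3 t} u\left(t\right)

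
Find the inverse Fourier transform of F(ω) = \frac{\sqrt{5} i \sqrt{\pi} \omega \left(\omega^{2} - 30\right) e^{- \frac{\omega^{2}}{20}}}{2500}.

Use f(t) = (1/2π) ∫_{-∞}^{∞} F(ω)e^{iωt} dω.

f(t) = 2 t^{3} e^{- 5 t^{2}}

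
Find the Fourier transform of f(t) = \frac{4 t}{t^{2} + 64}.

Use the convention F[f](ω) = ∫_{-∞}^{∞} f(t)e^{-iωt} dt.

F(ω) = - 4 i \pi e^{- 8 \left|{\omega}\right|} \operatorname{sign}{\left(\omega \right)}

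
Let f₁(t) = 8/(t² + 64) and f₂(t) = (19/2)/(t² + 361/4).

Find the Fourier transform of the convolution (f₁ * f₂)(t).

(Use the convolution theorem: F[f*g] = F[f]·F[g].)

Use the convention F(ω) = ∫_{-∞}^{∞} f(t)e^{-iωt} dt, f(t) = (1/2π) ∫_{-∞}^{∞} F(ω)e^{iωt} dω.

F[f₁*f₂](ω) = \pi^{2} e^{- \frac{35 \left|{\omega}\right|}{2}}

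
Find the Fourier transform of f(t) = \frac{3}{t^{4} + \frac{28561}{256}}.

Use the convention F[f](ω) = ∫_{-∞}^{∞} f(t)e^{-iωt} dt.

F(ω) = \frac{192 \pi e^{- \frac{13 \sqrt{2} \left|{\omega}\right|}{8}} \sin{\left(\frac{13 \sqrt{2} \left|{\omega}\right|}{8} + \frac{\pi}{4} \right)}}{2197}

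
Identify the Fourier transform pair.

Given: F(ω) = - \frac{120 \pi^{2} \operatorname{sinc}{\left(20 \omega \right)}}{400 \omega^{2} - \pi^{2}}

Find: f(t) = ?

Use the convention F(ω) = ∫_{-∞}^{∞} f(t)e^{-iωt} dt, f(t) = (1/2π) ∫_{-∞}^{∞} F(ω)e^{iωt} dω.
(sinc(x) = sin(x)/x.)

f(t) = 6 \left(\begin{cases} \frac{\cos{\left(\frac{\pi t}{20} \right)}}{2} + \frac{1}{2} & \text{for}\: \left|{t}\right| < 20 \\0 & \text{otherwise} \end{cases}\right)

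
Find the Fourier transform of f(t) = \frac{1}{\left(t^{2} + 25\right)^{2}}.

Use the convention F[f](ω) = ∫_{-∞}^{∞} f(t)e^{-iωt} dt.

F(ω) = \frac{\pi \left(5 \left|{\omega}\right| + 1\right) e^{- 5 \left|{\omega}\right|}}{250}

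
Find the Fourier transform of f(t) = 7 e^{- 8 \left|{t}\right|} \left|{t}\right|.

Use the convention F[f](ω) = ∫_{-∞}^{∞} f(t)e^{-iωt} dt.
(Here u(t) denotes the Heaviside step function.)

F(ω) = \frac{14 \left(64 - \omega^{2}\right)}{\left(\omega^{2} + 64\right)^{2}}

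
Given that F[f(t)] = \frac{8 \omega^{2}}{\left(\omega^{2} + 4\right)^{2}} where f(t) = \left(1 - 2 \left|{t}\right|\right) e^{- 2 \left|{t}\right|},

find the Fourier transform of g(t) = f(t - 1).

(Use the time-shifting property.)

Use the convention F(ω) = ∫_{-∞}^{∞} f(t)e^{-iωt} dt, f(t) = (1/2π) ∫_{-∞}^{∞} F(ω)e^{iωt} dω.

F[g](ω) = \frac{8 \omega^{2} e^{- i \omega}}{\left(\omega^{2} + 4\right)^{2}}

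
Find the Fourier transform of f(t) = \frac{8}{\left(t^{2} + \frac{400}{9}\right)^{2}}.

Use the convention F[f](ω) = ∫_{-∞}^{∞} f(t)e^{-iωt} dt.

F(ω) = \frac{9 \pi \left(20 \left|{\omega}\right| + 3\right) e^{- \frac{20 \left|{\omega}\right|}{3}}}{2000}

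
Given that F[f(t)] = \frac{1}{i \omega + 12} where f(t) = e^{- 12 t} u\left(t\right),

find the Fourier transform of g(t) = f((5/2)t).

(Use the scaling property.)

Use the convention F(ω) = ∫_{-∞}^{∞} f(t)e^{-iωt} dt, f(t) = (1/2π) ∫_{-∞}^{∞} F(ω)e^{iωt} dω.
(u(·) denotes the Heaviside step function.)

F[g](ω) = \frac{1}{i \omega + 30}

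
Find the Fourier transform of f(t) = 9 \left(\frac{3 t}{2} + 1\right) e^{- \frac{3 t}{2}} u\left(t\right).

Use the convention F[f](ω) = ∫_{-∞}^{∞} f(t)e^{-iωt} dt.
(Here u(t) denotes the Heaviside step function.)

F(ω) = \frac{36 \left(- i \omega - 3\right)}{4 \omega^{2} - 12 i \omega - 9}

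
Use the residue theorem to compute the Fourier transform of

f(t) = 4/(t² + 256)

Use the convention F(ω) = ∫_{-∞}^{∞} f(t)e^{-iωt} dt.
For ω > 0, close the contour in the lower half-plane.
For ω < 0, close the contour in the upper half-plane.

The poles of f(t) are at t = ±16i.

Let g(z) = f(z)e^{-iωz}; for large |z| the factor e^{-iωz} decays in the lower half-plane when ω > 0 and in the upper half-plane when ω < 0.

Case ω > 0 (lower half-plane, clockwise contour ⇒ F(ω) = -2πi·ΣRes):
  Res_{z = - 16 i} g(z) = \frac{i e^{- 16 \omega}}{8}
  F(ω) = -2πi·ΣRes = \frac{\pi e^{- 16 \omega}}{4}

Case ω < 0 (upper half-plane, counterclockwise contour ⇒ F(ω) = +2πi·ΣRes):
  Res_{z = 16 i} g(z) = - \frac{i e^{16 \omega}}{8}
  F(ω) = 2πi·ΣRes = \frac{\pi e^{16 \omega}}{4}

Both cases combine into a single formula in |ω|:

F(ω) = \frac{\pi e^{- 16 \left|{\omega}\right|}}{4}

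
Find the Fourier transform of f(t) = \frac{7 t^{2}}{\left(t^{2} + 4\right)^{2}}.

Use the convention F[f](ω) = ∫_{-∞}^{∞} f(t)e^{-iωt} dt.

F(ω) = \frac{7 \pi \left(1 - 2 \left|{\omega}\right|\right) e^{- 2 \left|{\omega}\right|}}{4}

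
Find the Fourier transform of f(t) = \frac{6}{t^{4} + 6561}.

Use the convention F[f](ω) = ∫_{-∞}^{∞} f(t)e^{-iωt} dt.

F(ω) = \frac{2 \pi e^{- \frac{9 \sqrt{2} \left|{\omega}\right|}{2}} \sin{\left(\frac{9 \sqrt{2} \left|{\omega}\right|}{2} + \frac{\pi}{4} \right)}}{243}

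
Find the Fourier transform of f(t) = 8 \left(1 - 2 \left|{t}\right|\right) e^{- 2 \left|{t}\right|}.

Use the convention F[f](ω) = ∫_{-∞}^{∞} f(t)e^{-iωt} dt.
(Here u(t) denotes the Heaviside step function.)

F(ω) = \frac{64 \omega^{2}}{\left(\omega^{2} + 4\right)^{2}}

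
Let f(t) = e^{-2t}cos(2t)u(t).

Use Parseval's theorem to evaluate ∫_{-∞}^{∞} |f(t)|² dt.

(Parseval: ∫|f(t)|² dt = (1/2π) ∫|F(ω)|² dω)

∫|f(t)|² dt = \frac{3}{16}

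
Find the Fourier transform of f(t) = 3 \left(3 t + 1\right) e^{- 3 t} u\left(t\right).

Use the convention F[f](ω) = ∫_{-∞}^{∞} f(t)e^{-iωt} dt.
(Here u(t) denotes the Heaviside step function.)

F(ω) = \frac{3 \left(- i \omega - 6\right)}{\omega^{2} - 6 i \omega - 9}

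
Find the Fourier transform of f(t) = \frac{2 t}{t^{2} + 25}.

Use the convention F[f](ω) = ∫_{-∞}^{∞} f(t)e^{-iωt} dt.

F(ω) = - 2 i \pi e^{- 5 \left|{\omega}\right|} \operatorname{sign}{\left(\omega \right)}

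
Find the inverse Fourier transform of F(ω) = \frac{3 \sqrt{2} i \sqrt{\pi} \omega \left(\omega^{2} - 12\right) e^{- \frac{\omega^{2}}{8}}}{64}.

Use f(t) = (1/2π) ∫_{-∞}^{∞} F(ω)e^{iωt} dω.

f(t) = 6 t^{3} e^{- 2 t^{2}}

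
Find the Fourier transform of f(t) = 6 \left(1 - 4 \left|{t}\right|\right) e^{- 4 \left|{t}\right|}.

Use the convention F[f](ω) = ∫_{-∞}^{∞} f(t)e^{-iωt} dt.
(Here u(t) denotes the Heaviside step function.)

F(ω) = \frac{96 \omega^{2}}{\left(\omega^{2} + 16\right)^{2}}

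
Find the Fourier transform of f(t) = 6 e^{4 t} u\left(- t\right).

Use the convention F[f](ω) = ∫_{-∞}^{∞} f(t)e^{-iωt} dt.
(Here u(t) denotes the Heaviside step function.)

F(ω) = - \frac{6}{i \omega - 4}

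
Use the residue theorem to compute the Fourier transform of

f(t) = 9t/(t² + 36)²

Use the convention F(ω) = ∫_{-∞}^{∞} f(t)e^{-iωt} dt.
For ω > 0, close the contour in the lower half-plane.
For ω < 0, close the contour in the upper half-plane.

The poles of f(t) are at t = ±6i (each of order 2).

Let g(z) = f(z)e^{-iωz}; for large |z| the factor e^{-iωz} decays in the lower half-plane when ω > 0 and in the upper half-plane when ω < 0.

Case ω > 0 (lower half-plane, clockwise contour ⇒ F(ω) = -2πi·ΣRes):
  Res_{z = - 6 i} g(z) = \frac{3 \omega e^{- 6 \omega}}{8} (pole of order 2)
  F(ω) = -2πi·ΣRes = - \frac{3 i \pi \omega e^{- 6 \omega}}{4}

Case ω < 0 (upper half-plane, counterclockwise contour ⇒ F(ω) = +2πi·ΣRes):
  Res_{z = 6 i} g(z) = - \frac{3 \omega e^{6 \omega}}{8} (pole of order 2)
  F(ω) = 2πi·ΣRes = - \frac{3 i \pi \omega e^{6 \omega}}{4}

Both cases combine into a single formula in |ω|:

F(ω) = - \frac{3 i \pi \omega e^{- 6 \left|{\omega}\right|}}{4}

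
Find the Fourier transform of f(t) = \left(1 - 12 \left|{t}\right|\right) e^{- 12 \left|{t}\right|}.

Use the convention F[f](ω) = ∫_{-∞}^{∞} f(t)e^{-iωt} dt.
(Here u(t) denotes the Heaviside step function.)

F(ω) = \frac{48 \omega^{2}}{\left(\omega^{2} + 144\right)^{2}}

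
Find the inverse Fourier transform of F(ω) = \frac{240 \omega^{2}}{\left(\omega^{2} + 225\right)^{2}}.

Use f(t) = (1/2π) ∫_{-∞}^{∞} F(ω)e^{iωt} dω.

f(t) = 4 \left(1 - 15 \left|{t}\right|\right) e^{- 15 \left|{t}\right|}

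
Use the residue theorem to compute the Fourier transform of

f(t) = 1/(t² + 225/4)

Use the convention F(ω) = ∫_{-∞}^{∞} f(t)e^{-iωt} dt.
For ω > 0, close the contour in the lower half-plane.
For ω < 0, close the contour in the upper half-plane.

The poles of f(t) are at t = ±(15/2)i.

Let g(z) = f(z)e^{-iωz}; for large |z| the factor e^{-iωz} decays in the lower half-plane when ω > 0 and in the upper half-plane when ω < 0.

Case ω > 0 (lower half-plane, clockwise contour ⇒ F(ω) = -2πi·ΣRes):
  Res_{z = - \frac{15 i}{2}} g(z) = \frac{i e^{- \frac{15 \omega}{2}}}{15}
  F(ω) = -2πi·ΣRes = \frac{2 \pi e^{- \frac{15 \omega}{2}}}{15}

Case ω < 0 (upper half-plane, counterclockwise contour ⇒ F(ω) = +2πi·ΣRes):
  Res_{z = \frac{15 i}{2}} g(z) = - \frac{i e^{\frac{15 \omega}{2}}}{15}
  F(ω) = 2πi·ΣRes = \frac{2 \pi e^{\frac{15 \omega}{2}}}{15}

Both cases combine into a single formula in |ω|:

F(ω) = \frac{2 \pi e^{- \frac{15 \left|{\omega}\right|}{2}}}{15}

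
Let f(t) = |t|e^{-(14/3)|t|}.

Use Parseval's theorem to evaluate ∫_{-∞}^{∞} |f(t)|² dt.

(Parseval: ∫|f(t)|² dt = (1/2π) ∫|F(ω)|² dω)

∫|f(t)|² dt = \frac{27}{5488}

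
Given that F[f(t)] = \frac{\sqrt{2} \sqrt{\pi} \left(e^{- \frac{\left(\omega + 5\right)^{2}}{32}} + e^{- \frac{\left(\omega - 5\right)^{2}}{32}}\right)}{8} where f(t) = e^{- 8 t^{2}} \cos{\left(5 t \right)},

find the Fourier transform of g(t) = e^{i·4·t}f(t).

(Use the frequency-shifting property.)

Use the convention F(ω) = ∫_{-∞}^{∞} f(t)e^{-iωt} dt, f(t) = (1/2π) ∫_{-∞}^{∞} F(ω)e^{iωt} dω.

F[g](ω) = \frac{\sqrt{2} \sqrt{\pi} \left(e^{\frac{5 \omega}{8}} + e^{\frac{5}{2}}\right) e^{- \frac{\omega^{2}}{32} - \frac{\omega}{16} - \frac{81}{32}}}{8}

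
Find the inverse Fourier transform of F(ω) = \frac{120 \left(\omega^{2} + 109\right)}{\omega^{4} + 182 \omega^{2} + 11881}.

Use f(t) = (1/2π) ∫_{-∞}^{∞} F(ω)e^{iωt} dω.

f(t) = 6 e^{- 10 \left|{t}\right|} \cos{\left(3 \left|{t}\right| \right)}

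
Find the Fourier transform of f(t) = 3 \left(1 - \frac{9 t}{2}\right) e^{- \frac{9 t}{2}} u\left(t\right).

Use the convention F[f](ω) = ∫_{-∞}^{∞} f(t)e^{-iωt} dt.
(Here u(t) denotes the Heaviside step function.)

F(ω) = \frac{12 i \omega}{- 4 \omega^{2} + 36 i \omega + 81}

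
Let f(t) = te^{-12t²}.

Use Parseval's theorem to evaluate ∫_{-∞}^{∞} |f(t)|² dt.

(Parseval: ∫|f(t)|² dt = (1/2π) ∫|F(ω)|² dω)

∫|f(t)|² dt = \frac{\sqrt{6} \sqrt{\pi}}{576}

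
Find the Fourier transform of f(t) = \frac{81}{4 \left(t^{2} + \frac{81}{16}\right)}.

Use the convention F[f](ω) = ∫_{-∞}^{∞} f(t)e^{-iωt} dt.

F(ω) = 9 \pi e^{- \frac{9 \left|{\omega}\right|}{4}}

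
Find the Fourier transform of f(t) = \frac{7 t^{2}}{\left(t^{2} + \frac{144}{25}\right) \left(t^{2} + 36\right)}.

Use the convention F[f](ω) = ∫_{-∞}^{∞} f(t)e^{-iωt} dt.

F(ω) = \frac{25 \pi e^{- 6 \left|{\omega}\right|}}{18} - \frac{5 \pi e^{- \frac{12 \left|{\omega}\right|}{5}}}{9}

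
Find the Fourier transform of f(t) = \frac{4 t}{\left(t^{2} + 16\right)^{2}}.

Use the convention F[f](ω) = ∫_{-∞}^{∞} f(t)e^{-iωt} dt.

F(ω) = - \frac{i \pi \omega e^{- 4 \left|{\omega}\right|}}{2}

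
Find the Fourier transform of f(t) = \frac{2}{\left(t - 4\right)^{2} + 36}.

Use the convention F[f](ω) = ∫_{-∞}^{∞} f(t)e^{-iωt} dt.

F(ω) = \frac{\pi e^{- 4 i \omega - 6 \left|{\omega}\right|}}{3}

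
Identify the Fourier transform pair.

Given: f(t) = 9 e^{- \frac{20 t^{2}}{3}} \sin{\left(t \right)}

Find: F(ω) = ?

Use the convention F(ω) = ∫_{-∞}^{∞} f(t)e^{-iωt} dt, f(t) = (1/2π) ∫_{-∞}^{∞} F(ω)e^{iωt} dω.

F(ω) = \frac{9 \sqrt{15} i \sqrt{\pi} \left(1 - e^{\frac{3 \omega}{20}}\right) e^{- \frac{3 \omega^{2}}{80} - \frac{3 \omega}{40} - \frac{3}{80}}}{20}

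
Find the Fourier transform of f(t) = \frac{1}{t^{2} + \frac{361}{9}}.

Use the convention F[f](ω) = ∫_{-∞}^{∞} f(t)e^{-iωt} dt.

F(ω) = \frac{3 \pi e^{- \frac{19 \left|{\omega}\right|}{3}}}{19}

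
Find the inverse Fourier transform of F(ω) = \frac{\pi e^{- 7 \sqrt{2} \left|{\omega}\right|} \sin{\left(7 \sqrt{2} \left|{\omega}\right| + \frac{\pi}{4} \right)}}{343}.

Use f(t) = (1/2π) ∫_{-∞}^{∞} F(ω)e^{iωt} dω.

f(t) = \frac{8}{t^{4} + 38416}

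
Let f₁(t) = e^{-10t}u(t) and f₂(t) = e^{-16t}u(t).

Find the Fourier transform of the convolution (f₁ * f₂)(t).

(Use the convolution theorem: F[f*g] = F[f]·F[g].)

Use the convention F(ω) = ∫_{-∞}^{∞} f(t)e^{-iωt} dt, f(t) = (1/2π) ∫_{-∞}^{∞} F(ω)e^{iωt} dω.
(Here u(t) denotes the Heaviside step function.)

F[f₁*f₂](ω) = \frac{1}{\left(i \omega + 10\right) \left(i \omega + 16\right)}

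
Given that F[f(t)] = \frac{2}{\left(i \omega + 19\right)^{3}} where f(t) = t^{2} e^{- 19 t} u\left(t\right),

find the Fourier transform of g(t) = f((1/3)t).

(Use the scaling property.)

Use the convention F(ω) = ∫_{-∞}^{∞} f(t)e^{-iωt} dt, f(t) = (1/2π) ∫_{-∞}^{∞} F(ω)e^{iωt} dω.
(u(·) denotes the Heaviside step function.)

F[g](ω) = \frac{6}{\left(3 i \omega + 19\right)^{3}}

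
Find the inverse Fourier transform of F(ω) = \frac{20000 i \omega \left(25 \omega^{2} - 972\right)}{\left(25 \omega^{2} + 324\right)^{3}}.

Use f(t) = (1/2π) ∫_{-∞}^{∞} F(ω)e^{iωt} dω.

f(t) = 8 t e^{- \frac{18 \left|{t}\right|}{5}} \left|{t}\right|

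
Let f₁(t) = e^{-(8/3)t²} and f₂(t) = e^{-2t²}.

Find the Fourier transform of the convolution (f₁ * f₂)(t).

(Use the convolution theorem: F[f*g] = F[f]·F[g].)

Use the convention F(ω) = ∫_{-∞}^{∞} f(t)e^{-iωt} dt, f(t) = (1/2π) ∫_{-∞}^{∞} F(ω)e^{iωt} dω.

F[f₁*f₂](ω) = \frac{\sqrt{3} \pi e^{- \frac{7 \omega^{2}}{32}}}{4}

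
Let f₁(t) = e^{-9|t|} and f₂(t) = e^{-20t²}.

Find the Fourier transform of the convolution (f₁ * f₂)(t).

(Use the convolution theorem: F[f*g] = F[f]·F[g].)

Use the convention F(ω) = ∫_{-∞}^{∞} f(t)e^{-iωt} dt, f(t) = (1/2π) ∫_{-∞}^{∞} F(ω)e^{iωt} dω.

F[f₁*f₂](ω) = \frac{9 \sqrt{5} \sqrt{\pi} e^{- \frac{\omega^{2}}{80}}}{5 \left(\omega^{2} + 81\right)}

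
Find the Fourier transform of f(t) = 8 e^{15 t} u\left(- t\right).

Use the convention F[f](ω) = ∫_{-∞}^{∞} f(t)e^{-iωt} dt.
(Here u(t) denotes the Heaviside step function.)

F(ω) = - \frac{8}{i \omega - 15}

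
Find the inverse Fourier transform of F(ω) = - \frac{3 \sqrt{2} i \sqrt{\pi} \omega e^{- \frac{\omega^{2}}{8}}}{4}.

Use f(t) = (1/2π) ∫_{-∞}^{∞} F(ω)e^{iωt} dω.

f(t) = 6 t e^{- 2 t^{2}}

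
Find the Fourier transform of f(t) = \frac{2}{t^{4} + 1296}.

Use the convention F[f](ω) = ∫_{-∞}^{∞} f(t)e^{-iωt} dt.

F(ω) = \frac{\pi e^{- 3 \sqrt{2} \left|{\omega}\right|} \sin{\left(3 \sqrt{2} \left|{\omega}\right| + \frac{\pi}{4} \right)}}{108}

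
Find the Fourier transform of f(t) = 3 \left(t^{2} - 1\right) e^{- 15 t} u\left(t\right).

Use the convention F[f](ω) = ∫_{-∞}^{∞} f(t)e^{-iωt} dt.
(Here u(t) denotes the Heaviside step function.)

F(ω) = \frac{3 \left(2 i \omega - \left(i \omega + 15\right)^{3} + 30\right)}{\left(i \omega + 15\right)^{4}}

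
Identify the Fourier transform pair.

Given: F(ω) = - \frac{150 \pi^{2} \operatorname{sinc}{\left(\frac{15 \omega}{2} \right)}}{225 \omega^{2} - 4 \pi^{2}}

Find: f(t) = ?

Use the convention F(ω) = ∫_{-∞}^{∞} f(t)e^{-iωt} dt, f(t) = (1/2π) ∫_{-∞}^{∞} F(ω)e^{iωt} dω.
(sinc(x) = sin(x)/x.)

f(t) = 5 \left(\begin{cases} \frac{\cos{\left(\frac{2 \pi t}{15} \right)}}{2} + \frac{1}{2} & \text{for}\: \left|{t}\right| < \frac{15}{2} \\0 & \text{otherwise} \end{cases}\right)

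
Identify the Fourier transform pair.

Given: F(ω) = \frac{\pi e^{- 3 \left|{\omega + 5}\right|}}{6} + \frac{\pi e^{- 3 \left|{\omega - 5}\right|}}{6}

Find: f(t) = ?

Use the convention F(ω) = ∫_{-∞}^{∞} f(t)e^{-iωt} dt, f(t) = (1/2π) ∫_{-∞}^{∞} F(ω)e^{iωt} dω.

f(t) = \frac{\cos{\left(5 t \right)}}{t^{2} + 9}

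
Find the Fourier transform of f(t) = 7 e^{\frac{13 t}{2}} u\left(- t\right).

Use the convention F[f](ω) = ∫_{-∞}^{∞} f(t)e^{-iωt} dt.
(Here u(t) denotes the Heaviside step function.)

F(ω) = - \frac{14}{2 i \omega - 13}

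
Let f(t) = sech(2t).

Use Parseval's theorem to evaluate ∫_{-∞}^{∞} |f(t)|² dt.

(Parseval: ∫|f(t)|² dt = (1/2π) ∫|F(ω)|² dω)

∫|f(t)|² dt = 1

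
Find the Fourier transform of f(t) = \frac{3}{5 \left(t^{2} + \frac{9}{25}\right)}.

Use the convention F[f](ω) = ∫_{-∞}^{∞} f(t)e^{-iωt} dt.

F(ω) = \pi e^{- \frac{3 \left|{\omega}\right|}{5}}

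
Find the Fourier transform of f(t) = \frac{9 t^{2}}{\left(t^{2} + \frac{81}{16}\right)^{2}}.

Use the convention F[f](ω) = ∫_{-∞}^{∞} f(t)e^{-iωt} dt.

F(ω) = \frac{\pi \left(4 - 9 \left|{\omega}\right|\right) e^{- \frac{9 \left|{\omega}\right|}{4}}}{2}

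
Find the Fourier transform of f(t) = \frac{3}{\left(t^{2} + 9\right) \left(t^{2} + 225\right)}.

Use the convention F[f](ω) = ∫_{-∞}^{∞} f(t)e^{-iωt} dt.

F(ω) = \frac{\pi \left(5 e^{12 \left|{\omega}\right|} - 1\right) e^{- 15 \left|{\omega}\right|}}{1080}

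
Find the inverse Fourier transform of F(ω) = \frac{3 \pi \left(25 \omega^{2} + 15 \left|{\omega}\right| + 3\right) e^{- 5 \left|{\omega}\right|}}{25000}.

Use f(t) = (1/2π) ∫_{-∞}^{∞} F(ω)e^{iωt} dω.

f(t) = \frac{3}{\left(t^{2} + 25\right)^{3}}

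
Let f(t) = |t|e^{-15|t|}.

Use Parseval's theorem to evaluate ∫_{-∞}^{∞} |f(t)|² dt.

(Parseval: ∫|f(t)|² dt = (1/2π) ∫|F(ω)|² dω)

∫|f(t)|² dt = \frac{1}{6750}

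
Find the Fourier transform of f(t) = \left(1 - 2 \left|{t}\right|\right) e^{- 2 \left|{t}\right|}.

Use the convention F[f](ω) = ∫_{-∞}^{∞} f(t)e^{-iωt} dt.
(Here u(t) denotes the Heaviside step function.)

F(ω) = \frac{8 \omega^{2}}{\left(\omega^{2} + 4\right)^{2}}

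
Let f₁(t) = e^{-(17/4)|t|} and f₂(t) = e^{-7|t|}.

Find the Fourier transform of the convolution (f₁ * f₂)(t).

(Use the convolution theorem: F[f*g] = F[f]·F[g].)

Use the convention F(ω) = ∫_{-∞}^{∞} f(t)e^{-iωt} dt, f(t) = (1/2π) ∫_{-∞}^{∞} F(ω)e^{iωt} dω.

F[f₁*f₂](ω) = \frac{1904}{\left(\omega^{2} + 49\right) \left(16 \omega^{2} + 289\right)}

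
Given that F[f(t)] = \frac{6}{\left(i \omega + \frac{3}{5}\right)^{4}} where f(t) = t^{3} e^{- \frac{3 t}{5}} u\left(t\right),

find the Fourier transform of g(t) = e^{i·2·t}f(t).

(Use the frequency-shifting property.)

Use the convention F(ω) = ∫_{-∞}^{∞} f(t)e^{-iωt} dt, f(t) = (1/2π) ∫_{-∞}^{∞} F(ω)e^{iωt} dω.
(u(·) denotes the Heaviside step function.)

F[g](ω) = \frac{3750}{\left(5 i \left(\omega - 2\right) + 3\right)^{4}}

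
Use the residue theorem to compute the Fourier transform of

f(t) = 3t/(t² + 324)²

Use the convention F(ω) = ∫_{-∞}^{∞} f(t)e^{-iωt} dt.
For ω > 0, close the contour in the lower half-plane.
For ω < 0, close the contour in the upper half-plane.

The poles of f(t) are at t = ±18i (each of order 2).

Let g(z) = f(z)e^{-iωz}; for large |z| the factor e^{-iωz} decays in the lower half-plane when ω > 0 and in the upper half-plane when ω < 0.

Case ω > 0 (lower half-plane, clockwise contour ⇒ F(ω) = -2πi·ΣRes):
  Res_{z = - 18 i} g(z) = \frac{\omega e^{- 18 \omega}}{24} (pole of order 2)
  F(ω) = -2πi·ΣRes = - \frac{i \pi \omega e^{- 18 \omega}}{12}

Case ω < 0 (upper half-plane, counterclockwise contour ⇒ F(ω) = +2πi·ΣRes):
  Res_{z = 18 i} g(z) = - \frac{\omega e^{18 \omega}}{24} (pole of order 2)
  F(ω) = 2πi·ΣRes = - \frac{i \pi \omega e^{18 \omega}}{12}

Both cases combine into a single formula in |ω|:

F(ω) = - \frac{i \pi \omega e^{- 18 \left|{\omega}\right|}}{12}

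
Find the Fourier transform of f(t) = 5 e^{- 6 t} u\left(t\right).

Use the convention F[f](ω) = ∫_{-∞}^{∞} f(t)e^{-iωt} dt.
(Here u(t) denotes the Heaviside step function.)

F(ω) = \frac{5}{i \omega + 6}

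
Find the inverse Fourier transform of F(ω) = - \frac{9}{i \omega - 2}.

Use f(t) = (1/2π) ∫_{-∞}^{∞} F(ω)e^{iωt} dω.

f(t) = 9 e^{2 t} u\left(- t\right)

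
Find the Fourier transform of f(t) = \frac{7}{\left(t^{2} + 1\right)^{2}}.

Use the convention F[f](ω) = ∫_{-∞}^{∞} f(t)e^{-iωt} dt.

F(ω) = \frac{7 \pi \left(\left|{\omega}\right| + 1\right) e^{- \left|{\omega}\right|}}{2}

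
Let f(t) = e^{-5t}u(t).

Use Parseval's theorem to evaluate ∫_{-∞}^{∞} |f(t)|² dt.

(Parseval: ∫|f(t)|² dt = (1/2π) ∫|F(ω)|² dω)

∫|f(t)|² dt = \frac{1}{10}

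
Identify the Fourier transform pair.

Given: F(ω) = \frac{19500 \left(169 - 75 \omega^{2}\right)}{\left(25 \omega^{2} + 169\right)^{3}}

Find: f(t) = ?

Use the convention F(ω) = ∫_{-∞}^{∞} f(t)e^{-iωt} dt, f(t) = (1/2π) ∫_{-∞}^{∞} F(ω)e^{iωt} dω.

f(t) = 3 t^{2} e^{- \frac{13 \left|{t}\right|}{5}}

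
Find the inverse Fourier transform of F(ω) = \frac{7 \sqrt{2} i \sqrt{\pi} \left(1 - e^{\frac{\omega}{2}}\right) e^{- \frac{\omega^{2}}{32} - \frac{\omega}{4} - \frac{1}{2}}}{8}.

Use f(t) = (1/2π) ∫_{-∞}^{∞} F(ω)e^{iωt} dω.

f(t) = 7 e^{- 8 t^{2}} \sin{\left(4 t \right)}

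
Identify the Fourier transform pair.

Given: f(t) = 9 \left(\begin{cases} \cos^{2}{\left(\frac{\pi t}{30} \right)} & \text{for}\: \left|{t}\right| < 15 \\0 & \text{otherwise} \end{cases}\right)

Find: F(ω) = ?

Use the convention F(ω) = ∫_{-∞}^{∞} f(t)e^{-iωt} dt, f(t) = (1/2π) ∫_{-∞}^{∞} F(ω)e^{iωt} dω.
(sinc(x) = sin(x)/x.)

F(ω) = - \frac{135 \pi^{2} \operatorname{sinc}{\left(15 \omega \right)}}{225 \omega^{2} - \pi^{2}}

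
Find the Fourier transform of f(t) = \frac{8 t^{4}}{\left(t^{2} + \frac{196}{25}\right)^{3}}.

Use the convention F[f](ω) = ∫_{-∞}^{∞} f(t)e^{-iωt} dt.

F(ω) = \frac{\pi \left(196 \omega^{2} - 350 \left|{\omega}\right| + 75\right) e^{- \frac{14 \left|{\omega}\right|}{5}}}{70}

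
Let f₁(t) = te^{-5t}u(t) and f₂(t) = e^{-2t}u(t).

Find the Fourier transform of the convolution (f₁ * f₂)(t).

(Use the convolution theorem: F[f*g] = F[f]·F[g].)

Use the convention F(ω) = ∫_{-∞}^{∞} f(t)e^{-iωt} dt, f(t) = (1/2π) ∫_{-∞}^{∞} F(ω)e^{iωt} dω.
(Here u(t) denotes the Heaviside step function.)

F[f₁*f₂](ω) = \frac{1}{\left(i \omega + 2\right) \left(i \omega + 5\right)^{2}}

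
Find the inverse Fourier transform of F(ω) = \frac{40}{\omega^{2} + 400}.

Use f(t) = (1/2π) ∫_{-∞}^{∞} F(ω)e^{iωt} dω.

f(t) = e^{- 20 \left|{t}\right|}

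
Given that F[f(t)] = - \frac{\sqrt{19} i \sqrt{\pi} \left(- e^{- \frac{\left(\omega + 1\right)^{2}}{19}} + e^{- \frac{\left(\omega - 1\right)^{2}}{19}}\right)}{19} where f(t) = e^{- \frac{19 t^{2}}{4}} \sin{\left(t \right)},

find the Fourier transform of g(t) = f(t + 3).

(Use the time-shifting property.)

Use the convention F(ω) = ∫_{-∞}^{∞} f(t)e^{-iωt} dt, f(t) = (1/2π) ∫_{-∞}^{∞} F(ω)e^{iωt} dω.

F[g](ω) = \frac{\sqrt{19} i \sqrt{\pi} \left(1 - e^{\frac{4 \omega}{19}}\right) e^{- \frac{\omega^{2}}{19} - \frac{2 \omega}{19} + 3 i \omega - \frac{1}{19}}}{19}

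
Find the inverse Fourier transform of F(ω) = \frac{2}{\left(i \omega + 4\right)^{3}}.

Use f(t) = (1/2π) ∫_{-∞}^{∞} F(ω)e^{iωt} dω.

f(t) = t^{2} e^{- 4 t} u\left(t\right)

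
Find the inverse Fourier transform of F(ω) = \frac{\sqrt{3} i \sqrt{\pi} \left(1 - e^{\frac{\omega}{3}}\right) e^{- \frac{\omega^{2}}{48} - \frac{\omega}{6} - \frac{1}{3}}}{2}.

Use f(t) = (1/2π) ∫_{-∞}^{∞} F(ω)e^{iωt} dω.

f(t) = 6 e^{- 12 t^{2}} \sin{\left(4 t \right)}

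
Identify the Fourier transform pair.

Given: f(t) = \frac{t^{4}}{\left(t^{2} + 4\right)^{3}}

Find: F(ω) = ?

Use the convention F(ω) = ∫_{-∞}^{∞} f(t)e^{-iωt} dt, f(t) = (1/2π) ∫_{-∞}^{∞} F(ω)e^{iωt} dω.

F(ω) = \frac{\pi \left(4 \omega^{2} - 10 \left|{\omega}\right| + 3\right) e^{- 2 \left|{\omega}\right|}}{16}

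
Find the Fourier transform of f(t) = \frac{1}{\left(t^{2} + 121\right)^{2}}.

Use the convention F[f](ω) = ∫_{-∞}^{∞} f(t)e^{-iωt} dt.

F(ω) = \frac{\pi \left(11 \left|{\omega}\right| + 1\right) e^{- 11 \left|{\omega}\right|}}{2662}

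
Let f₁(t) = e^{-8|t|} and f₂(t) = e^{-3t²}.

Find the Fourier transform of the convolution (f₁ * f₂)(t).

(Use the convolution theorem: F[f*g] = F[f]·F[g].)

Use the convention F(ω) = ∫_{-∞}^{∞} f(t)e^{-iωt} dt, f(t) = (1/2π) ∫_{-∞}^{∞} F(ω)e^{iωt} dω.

F[f₁*f₂](ω) = \frac{16 \sqrt{3} \sqrt{\pi} e^{- \frac{\omega^{2}}{12}}}{3 \left(\omega^{2} + 64\right)}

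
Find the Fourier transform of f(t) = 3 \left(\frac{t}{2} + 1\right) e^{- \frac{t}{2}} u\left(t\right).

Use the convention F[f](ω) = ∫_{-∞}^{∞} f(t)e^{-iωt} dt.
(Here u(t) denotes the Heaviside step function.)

F(ω) = \frac{12 \left(- i \omega - 1\right)}{4 \omega^{2} - 4 i \omega - 1}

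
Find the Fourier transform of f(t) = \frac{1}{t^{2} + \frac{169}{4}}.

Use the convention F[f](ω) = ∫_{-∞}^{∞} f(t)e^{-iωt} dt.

F(ω) = \frac{2 \pi e^{- \frac{13 \left|{\omega}\right|}{2}}}{13}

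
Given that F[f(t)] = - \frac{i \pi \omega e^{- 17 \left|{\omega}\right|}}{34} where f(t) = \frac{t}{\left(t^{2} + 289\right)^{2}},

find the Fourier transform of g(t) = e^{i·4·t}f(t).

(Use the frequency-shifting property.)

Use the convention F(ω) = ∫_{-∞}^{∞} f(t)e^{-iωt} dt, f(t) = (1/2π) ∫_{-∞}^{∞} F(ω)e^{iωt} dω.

F[g](ω) = \frac{i \pi \left(4 - \omega\right) e^{- 17 \left|{\omega - 4}\right|}}{34}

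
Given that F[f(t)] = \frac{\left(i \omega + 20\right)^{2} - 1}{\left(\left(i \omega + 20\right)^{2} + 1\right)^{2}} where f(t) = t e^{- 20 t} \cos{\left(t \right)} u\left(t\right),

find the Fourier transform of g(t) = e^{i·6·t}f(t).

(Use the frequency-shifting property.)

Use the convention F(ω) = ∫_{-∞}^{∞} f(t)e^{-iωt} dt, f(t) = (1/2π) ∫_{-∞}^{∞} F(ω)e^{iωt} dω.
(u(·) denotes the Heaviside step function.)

F[g](ω) = \frac{\left(i \left(\omega - 6\right) + 20\right)^{2} - 1}{\left(\left(i \left(\omega - 6\right) + 20\right)^{2} + 1\right)^{2}}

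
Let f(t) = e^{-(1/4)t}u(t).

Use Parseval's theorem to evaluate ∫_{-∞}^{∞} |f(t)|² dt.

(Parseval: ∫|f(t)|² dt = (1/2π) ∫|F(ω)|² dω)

∫|f(t)|² dt = 2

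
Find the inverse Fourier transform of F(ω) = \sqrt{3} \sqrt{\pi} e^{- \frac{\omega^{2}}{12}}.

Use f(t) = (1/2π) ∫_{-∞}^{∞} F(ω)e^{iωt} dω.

f(t) = 3 e^{- 3 t^{2}}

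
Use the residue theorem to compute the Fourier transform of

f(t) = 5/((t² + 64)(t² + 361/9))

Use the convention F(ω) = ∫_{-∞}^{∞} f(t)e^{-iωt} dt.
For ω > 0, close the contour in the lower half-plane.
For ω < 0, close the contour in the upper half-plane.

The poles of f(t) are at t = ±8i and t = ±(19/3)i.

Let g(z) = f(z)e^{-iωz}; for large |z| the factor e^{-iωz} decays in the lower half-plane when ω > 0 and in the upper half-plane when ω < 0.

Case ω > 0 (lower half-plane, clockwise contour ⇒ F(ω) = -2πi·ΣRes):
  Res_{z = - 8 i} g(z) = - \frac{9 i e^{- 8 \omega}}{688}
  Res_{z = - \frac{19 i}{3}} g(z) = \frac{27 i e^{- \frac{19 \omega}{3}}}{1634}
  F(ω) = -2πi·ΣRes = - \frac{9 \pi e^{- 8 \omega}}{344} + \frac{27 \pi e^{- \frac{19 \omega}{3}}}{817}

Case ω < 0 (upper half-plane, counterclockwise contour ⇒ F(ω) = +2πi·ΣRes):
  Res_{z = 8 i} g(z) = \frac{9 i e^{8 \omega}}{688}
  Res_{z = \frac{19 i}{3}} g(z) = - \frac{27 i e^{\frac{19 \omega}{3}}}{1634}
  F(ω) = 2πi·ΣRes = \frac{9 \pi \left(24 e^{\frac{19 \omega}{3}} - 19 e^{8 \omega}\right)}{6536}

Both cases combine into a single formula in |ω|:

F(ω) = - \frac{9 \pi e^{- 8 \left|{\omega}\right|}}{344} + \frac{27 \pi e^{- \frac{19 \left|{\omega}\right|}{3}}}{817}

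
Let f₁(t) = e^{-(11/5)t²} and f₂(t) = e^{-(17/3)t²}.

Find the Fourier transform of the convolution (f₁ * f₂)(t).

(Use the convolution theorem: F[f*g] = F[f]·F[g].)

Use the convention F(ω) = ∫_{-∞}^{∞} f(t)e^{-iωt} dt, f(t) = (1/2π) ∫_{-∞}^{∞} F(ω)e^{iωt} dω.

F[f₁*f₂](ω) = \frac{\sqrt{2805} \pi e^{- \frac{59 \omega^{2}}{374}}}{187}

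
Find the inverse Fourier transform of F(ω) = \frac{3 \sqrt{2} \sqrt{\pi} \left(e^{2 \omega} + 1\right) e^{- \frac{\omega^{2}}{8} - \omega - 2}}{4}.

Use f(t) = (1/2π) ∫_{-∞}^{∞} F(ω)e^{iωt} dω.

f(t) = 3 e^{- 2 t^{2}} \cos{\left(4 t \right)}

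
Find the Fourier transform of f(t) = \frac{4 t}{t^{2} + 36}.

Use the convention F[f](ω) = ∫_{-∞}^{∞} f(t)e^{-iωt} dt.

F(ω) = - 4 i \pi e^{- 6 \left|{\omega}\right|} \operatorname{sign}{\left(\omega \right)}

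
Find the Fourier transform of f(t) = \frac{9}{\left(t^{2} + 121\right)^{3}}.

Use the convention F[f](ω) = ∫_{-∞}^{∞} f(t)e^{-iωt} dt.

F(ω) = \frac{9 \pi \left(121 \omega^{2} + 33 \left|{\omega}\right| + 3\right) e^{- 11 \left|{\omega}\right|}}{1288408}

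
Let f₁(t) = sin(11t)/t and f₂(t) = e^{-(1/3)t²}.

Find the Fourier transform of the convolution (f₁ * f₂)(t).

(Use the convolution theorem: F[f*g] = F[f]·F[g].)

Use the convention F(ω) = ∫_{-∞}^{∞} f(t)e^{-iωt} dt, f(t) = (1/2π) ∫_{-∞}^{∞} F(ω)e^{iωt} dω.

F[f₁*f₂](ω) = \begin{cases} \sqrt{3} \pi^{\frac{3}{2}} e^{- \frac{3 \omega^{2}}{4}} & \text{for}\: \omega > -11 \wedge \omega < 11 \\0 & \text{otherwise} \end{cases}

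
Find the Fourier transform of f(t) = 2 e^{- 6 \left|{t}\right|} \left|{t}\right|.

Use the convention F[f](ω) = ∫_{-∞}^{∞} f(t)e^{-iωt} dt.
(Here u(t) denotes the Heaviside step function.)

F(ω) = \frac{4 \left(36 - \omega^{2}\right)}{\left(\omega^{2} + 36\right)^{2}}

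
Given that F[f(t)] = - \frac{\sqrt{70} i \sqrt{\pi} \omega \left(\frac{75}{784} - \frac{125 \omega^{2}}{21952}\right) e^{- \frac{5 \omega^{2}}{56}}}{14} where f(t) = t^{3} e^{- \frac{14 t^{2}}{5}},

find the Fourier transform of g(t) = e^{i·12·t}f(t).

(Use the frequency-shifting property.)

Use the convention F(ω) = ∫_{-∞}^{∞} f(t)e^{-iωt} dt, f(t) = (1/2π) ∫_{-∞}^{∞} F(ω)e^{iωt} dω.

F[g](ω) = \frac{25 \sqrt{70} i \sqrt{\pi} \left(\omega - 12\right) \left(5 \left(\omega - 12\right)^{2} - 84\right) e^{- \frac{5 \left(\omega - 12\right)^{2}}{56}}}{307328}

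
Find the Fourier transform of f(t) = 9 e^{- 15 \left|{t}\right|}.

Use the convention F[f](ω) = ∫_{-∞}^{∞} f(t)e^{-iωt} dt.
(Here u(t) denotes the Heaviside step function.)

F(ω) = \frac{270}{\omega^{2} + 225}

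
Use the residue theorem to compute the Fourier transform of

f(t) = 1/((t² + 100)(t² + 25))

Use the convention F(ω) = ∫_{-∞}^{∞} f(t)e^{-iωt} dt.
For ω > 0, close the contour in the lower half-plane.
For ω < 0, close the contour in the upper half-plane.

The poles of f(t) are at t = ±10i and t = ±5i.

Let g(z) = f(z)e^{-iωz}; for large |z| the factor e^{-iωz} decays in the lower half-plane when ω > 0 and in the upper half-plane when ω < 0.

Case ω > 0 (lower half-plane, clockwise contour ⇒ F(ω) = -2πi·ΣRes):
  Res_{z = - 10 i} g(z) = - \frac{i e^{- 10 \omega}}{1500}
  Res_{z = - 5 i} g(z) = \frac{i e^{- 5 \omega}}{750}
  F(ω) = -2πi·ΣRes = \frac{\pi \left(2 e^{5 \omega} - 1\right) e^{- 10 \omega}}{750}

Case ω < 0 (upper half-plane, counterclockwise contour ⇒ F(ω) = +2πi·ΣRes):
  Res_{z = 10 i} g(z) = \frac{i e^{10 \omega}}{1500}
  Res_{z = 5 i} g(z) = - \frac{i e^{5 \omega}}{750}
  F(ω) = 2πi·ΣRes = \frac{\pi \left(2 - e^{5 \omega}\right) e^{5 \omega}}{750}

Both cases combine into a single formula in |ω|:

F(ω) = \frac{\pi \left(2 e^{5 \left|{\omega}\right|} - 1\right) e^{- 10 \left|{\omega}\right|}}{750}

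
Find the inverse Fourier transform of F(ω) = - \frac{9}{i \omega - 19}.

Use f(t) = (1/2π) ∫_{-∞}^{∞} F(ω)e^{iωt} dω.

f(t) = 9 e^{19 t} u\left(- t\right)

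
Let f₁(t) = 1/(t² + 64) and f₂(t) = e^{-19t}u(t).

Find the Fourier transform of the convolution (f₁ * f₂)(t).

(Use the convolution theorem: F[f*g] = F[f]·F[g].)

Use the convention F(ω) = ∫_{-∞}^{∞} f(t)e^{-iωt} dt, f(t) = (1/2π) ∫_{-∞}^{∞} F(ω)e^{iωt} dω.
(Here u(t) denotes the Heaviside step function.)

F[f₁*f₂](ω) = \frac{\pi e^{- 8 \left|{\omega}\right|}}{8 \left(i \omega + 19\right)}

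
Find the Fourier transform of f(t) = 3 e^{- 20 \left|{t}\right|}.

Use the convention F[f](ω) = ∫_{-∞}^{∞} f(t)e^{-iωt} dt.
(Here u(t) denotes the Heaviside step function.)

F(ω) = \frac{120}{\omega^{2} + 400}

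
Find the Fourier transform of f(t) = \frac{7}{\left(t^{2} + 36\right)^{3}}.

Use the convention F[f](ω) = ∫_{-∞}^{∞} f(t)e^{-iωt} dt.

F(ω) = \frac{7 \pi \left(12 \omega^{2} + 6 \left|{\omega}\right| + 1\right) e^{- 6 \left|{\omega}\right|}}{20736}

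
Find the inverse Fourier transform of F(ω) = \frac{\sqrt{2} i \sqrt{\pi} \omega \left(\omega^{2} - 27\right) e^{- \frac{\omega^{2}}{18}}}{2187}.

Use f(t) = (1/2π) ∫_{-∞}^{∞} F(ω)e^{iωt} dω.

f(t) = t^{3} e^{- \frac{9 t^{2}}{2}}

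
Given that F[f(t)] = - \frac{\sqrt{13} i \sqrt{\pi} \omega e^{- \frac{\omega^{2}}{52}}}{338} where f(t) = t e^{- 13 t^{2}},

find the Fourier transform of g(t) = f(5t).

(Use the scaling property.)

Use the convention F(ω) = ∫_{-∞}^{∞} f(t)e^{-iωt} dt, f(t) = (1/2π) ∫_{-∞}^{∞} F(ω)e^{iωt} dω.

F[g](ω) = - \frac{\sqrt{13} i \sqrt{\pi} \omega e^{- \frac{\omega^{2}}{1300}}}{8450}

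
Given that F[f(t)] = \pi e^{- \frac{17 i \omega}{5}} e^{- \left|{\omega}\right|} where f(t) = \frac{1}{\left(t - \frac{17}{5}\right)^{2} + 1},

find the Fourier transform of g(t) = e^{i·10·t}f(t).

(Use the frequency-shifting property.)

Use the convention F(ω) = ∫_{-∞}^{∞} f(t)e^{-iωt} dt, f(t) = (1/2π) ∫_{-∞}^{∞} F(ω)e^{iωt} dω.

F[g](ω) = \pi e^{- \frac{17 i \left(\omega - 10\right)}{5} - \left|{\omega - 10}\right|}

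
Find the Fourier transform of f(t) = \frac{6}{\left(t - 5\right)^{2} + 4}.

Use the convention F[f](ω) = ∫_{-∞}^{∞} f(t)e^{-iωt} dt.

F(ω) = 3 \pi e^{- 5 i \omega - 2 \left|{\omega}\right|}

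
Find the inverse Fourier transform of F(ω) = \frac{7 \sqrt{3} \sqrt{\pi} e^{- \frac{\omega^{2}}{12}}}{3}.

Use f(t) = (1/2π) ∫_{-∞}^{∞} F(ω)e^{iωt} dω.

f(t) = 7 e^{- 3 t^{2}}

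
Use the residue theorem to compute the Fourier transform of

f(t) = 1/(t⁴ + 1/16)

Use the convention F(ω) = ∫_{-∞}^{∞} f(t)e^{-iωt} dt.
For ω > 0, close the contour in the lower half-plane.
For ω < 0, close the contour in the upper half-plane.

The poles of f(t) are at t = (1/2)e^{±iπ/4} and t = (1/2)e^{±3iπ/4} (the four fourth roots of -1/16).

Let g(z) = f(z)e^{-iωz}; for large |z| the factor e^{-iωz} decays in the lower half-plane when ω > 0 and in the upper half-plane when ω < 0.

Case ω > 0 (lower half-plane, clockwise contour ⇒ F(ω) = -2πi·ΣRes):
  Res_{z = - \frac{\sqrt{2}}{4} - \frac{\sqrt{2} i}{4}} g(z) = \sqrt{2} \left(1 + i\right) e^{\frac{\sqrt{2} \omega \left(-1 + i\right)}{4}}
  Res_{z = \frac{\sqrt{2}}{4} - \frac{\sqrt{2} i}{4}} g(z) = \sqrt{2} \left(-1 + i\right) e^{- \frac{\sqrt{2} \omega \left(1 + i\right)}{4}}
  F(ω) = -2πi·ΣRes = 2 \sqrt{2} \pi \left(\left(1 - i\right) e^{\frac{\sqrt{2} i \omega}{2}} + 1 + i\right) e^{- \frac{\sqrt{2} \omega \left(1 + i\right)}{4}} = 8 \pi e^{- \frac{\sqrt{2} \omega}{4}} \sin{\left(\frac{\sqrt{2} \omega}{4} + \frac{\pi}{4} \right)}

Case ω < 0 (upper half-plane, counterclockwise contour ⇒ F(ω) = +2πi·ΣRes):
  Res_{z = \frac{\sqrt{2}}{4} + \frac{\sqrt{2} i}{4}} g(z) = \sqrt{2} \left(-1 - i\right) e^{\frac{\sqrt{2} \omega \left(1 - i\right)}{4}}
  Res_{z = - \frac{\sqrt{2}}{4} + \frac{\sqrt{2} i}{4}} g(z) = \sqrt{2} \left(1 - i\right) e^{\frac{\sqrt{2} \omega \left(1 + i\right)}{4}}
  F(ω) = 2πi·ΣRes = - 2 \sqrt{2} i \pi \left(\left(1 + i\right) e^{\frac{\sqrt{2} \omega \left(1 - i\right)}{4}} - \left(1 - i\right) e^{\frac{\sqrt{2} \omega \left(1 + i\right)}{4}}\right) = 8 \pi e^{\frac{\sqrt{2} \omega}{4}} \cos{\left(\frac{\sqrt{2} \omega}{4} + \frac{\pi}{4} \right)}

Both cases combine into a single formula in |ω|:

F(ω) = 8 \pi e^{- \frac{\sqrt{2} \left|{\omega}\right|}{4}} \sin{\left(\frac{\sqrt{2} \left|{\omega}\right|}{4} + \frac{\pi}{4} \right)}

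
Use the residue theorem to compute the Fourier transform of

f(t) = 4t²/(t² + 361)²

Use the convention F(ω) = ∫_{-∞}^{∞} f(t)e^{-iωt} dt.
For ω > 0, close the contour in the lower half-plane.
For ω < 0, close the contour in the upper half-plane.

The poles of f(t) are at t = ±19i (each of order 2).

Let g(z) = f(z)e^{-iωz}; for large |z| the factor e^{-iωz} decays in the lower half-plane when ω > 0 and in the upper half-plane when ω < 0.

Case ω > 0 (lower half-plane, clockwise contour ⇒ F(ω) = -2πi·ΣRes):
  Res_{z = - 19 i} g(z) = i \left(\frac{1}{19} - \omega\right) e^{- 19 \omega} (pole of order 2)
  F(ω) = -2πi·ΣRes = \frac{2 \pi \left(1 - 19 \omega\right) e^{- 19 \omega}}{19}

Case ω < 0 (upper half-plane, counterclockwise contour ⇒ F(ω) = +2πi·ΣRes):
  Res_{z = 19 i} g(z) = i \left(- \omega - \frac{1}{19}\right) e^{19 \omega} (pole of order 2)
  F(ω) = 2πi·ΣRes = \frac{2 \pi \left(19 \omega + 1\right) e^{19 \omega}}{19}

Both cases combine into a single formula in |ω|:

F(ω) = \frac{2 \pi \left(1 - 19 \left|{\omega}\right|\right) e^{- 19 \left|{\omega}\right|}}{19}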